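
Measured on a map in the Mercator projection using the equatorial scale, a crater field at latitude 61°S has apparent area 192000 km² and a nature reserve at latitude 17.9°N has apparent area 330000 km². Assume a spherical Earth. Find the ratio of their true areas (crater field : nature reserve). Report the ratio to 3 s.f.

Since Mercator area scale is 1/cos²φ, the true area equals the apparent area multiplied by cos²φ.
True area of crater field: 192000 × cos²(61°) = 192000 × 0.2350 = 45130 km².
True area of nature reserve: 330000 × cos²(17.9°) = 330000 × 0.9055 = 298800 km².
Ratio = 45130 / 298800 ≈ 0.151.

0.151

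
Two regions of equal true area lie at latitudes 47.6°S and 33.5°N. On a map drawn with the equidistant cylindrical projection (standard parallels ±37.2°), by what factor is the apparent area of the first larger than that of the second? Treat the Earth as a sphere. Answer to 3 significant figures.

The equidistant cylindrical projection with φ₀ = 37.2° has h = 1 (meridians true) and k = cos φ₀ / cos φ along parallels.
Areal scale at 47.6°: h·k = 1.000 × 1.181 = 1.181.
Areal scale at 33.5°: h·k = 1.000 × 0.9552 = 0.9552.
Ratio = 1.181/0.9552 ≈ 1.24.

1.24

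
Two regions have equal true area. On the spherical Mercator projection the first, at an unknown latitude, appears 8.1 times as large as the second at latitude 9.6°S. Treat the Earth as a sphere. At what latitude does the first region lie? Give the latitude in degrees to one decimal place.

For equal true areas on Mercator, apparent areas scale as sec²φ, so the ratio is cos²φ₂ / cos²φ₁.
cos²φ₂ / cos²φ₁ = 8.1  ⇒  cos φ₁ = cos 9.6° / √8.1 = 0.9860/2.846 = 0.3464.
φ₁ = arccos(0.3464) ≈ 69.7°.

69.7°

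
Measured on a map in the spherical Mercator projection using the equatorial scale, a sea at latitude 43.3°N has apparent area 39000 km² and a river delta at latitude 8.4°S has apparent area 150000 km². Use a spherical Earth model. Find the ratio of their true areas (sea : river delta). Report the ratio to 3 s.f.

Mercator's areal exaggeration is sec²φ; hence true area = (apparent area) · cos²φ.
True area of sea: 39000 × cos²(43.3°) = 39000 × 0.5297 = 20660 km².
True area of river delta: 150000 × cos²(8.4°) = 150000 × 0.9787 = 146800 km².
Ratio = 20660 / 146800 ≈ 0.141.

0.141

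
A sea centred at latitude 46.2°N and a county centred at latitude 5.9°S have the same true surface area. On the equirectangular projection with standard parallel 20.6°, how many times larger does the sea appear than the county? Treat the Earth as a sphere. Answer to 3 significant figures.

1.44

In the equirectangular projection with standard parallel φ₀ = 20.6° (x = Rλ cos φ₀, y = Rφ), meridians are true-scale (h = 1) and the parallel scale is k = cos φ₀ / cos φ.
Areal scale at 46.2°: h·k = 1.000 × 1.352 = 1.352.
Areal scale at 5.9°: h·k = 1.000 × 0.9410 = 0.9410.
Ratio = 1.352/0.9410 ≈ 1.44.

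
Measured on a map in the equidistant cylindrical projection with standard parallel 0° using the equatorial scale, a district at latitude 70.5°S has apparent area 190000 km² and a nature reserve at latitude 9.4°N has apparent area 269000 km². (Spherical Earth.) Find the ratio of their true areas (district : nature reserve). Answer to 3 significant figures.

Plate carrée has h = 1 and k = sec φ, giving areal scale sec φ; true area = (apparent area) · cos φ.
True area of district: 190000 × cos(70.5°) = 190000 × 0.3338 = 63420 km².
True area of nature reserve: 269000 × cos(9.4°) = 269000 × 0.9866 = 265400 km².
Ratio = 63420 / 265400 ≈ 0.239.

0.239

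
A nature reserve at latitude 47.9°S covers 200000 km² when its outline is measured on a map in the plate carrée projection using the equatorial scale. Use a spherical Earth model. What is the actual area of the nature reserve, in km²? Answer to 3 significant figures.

134000 km²

Plate carrée maps x = Rλ, y = Rφ. The meridian scale is h = 1 and the parallel scale is k = 1/cos φ = sec φ.
Areal scale = h·k = 1 × sec φ; at 47.9°, h = 1.000, k = 1.492, so h·k = 1.492.
True area = apparent / (areal scale) = 200000 / 1.492 ≈ 134000 km².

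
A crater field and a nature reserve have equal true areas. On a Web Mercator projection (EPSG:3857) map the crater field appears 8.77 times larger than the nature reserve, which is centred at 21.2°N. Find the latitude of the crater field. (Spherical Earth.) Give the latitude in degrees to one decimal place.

Mercator areal scale is sec²φ, so apparent-area ratio = sec²φ₁ / sec²φ₂ = cos²φ₂ / cos²φ₁.
cos²φ₂ / cos²φ₁ = 8.77  ⇒  cos φ₁ = cos 21.2° / √8.77 = 0.9323/2.961 = 0.3148.
φ₁ = arccos(0.3148) ≈ 71.6°.

71.6°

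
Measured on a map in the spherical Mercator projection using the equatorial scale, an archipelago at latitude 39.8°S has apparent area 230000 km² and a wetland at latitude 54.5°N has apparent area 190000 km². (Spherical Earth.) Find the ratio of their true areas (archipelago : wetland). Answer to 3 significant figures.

Since Mercator area scale is 1/cos²φ, the true area equals the apparent area multiplied by cos²φ.
True area of archipelago: 230000 × cos²(39.8°) = 230000 × 0.5903 = 135800 km².
True area of wetland: 190000 × cos²(54.5°) = 190000 × 0.3372 = 64070 km².
Ratio = 135800 / 64070 ≈ 2.12.

2.12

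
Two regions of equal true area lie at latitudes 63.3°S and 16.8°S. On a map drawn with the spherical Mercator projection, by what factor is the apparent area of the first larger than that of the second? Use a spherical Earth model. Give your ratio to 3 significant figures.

4.54

Mercator is conformal with k = sec φ, so areal scale = k² = sec²φ.
At 63.3°: sec²(63.3°) = 1/0.4493² = 4.953.
At 16.8°: sec²(16.8°) = 1/0.9573² = 1.091.
Ratio = 4.953/1.091 = cos²(16.8°)/cos²(63.3°) ≈ 4.54.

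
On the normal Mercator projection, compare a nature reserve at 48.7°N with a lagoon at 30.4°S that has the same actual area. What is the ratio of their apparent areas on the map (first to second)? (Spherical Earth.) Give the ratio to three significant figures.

Mercator is conformal with k = sec φ, so areal scale = k² = sec²φ.
At 48.7°: sec²(48.7°) = 1/0.6600² = 2.296.
At 30.4°: sec²(30.4°) = 1/0.8625² = 1.344.
Ratio = 2.296/1.344 = cos²(30.4°)/cos²(48.7°) ≈ 1.71.

1.71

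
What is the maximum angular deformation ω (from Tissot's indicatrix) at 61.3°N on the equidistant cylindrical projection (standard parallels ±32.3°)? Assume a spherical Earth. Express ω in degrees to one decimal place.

32.0°

With standard parallel φ₀ = 32.3°, the equirectangular projection gives x = Rλ cos φ₀, y = Rφ, so h = 1 and k = cos 32.3° / cos φ.
At 61.3°: h = 1.000, k = 1.760; principal scales a = 1.760, b = 1.000.
sin(ω/2) = (a − b)/(a + b) = 0.7601/2.760 = 0.2754, so ω = 2 arcsin(0.2754) ≈ 32.0°.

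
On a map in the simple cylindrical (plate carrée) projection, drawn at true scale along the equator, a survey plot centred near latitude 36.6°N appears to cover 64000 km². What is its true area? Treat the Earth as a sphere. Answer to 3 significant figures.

51400 km²

Plate carrée maps x = Rλ, y = Rφ. The meridian scale is h = 1 and the parallel scale is k = 1/cos φ = sec φ.
Areal scale = h·k = 1 × sec φ; at 36.6°, h = 1.000, k = 1.246, so h·k = 1.246.
True area = apparent / (areal scale) = 64000 / 1.246 ≈ 51400 km².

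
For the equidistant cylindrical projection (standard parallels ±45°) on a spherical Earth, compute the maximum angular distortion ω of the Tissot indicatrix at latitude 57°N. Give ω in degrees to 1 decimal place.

The equidistant cylindrical projection with φ₀ = 45° has h = 1 (meridians true) and k = cos φ₀ / cos φ along parallels.
At 57°: h = 1.000, k = 1.298; principal scales a = 1.298, b = 1.000.
sin(ω/2) = (a − b)/(a + b) = 0.2983/2.298 = 0.1298, so ω = 2 arcsin(0.1298) ≈ 14.9°.

14.9°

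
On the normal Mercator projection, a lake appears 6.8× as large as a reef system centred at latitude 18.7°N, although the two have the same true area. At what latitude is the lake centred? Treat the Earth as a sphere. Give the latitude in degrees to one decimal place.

68.7°

For equal true areas on Mercator, apparent areas scale as sec²φ, so the ratio is cos²φ₂ / cos²φ₁.
cos²φ₂ / cos²φ₁ = 6.8  ⇒  cos φ₁ = cos 18.7° / √6.8 = 0.9472/2.608 = 0.3632.
φ₁ = arccos(0.3632) ≈ 68.7°.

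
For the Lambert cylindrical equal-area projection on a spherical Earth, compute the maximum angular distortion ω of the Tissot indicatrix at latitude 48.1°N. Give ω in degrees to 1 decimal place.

The Lambert cylindrical equal-area projection is the cylindrical equal-area projection with its standard parallel at the equator (φ₀ = 0). For cylindrical equal-area with standard parallel φ₀, h = cos φ / cos φ₀ and k = cos φ₀ / cos φ, so h·k = 1.
At 48.1°: h = 0.6678, k = 1.497; principal scales a = 1.497, b = 0.6678.
sin(ω/2) = (a − b)/(a + b) = 0.8295/2.165 = 0.3831, so ω = 2 arcsin(0.3831) ≈ 45.1°.

45.1°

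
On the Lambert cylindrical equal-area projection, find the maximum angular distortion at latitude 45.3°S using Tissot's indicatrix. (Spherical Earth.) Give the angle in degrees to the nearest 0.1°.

The Lambert cylindrical equal-area projection is the cylindrical equal-area projection with its standard parallel at the equator (φ₀ = 0). A cylindrical equal-area projection with standard parallel φ₀ has meridian scale h = cos φ / cos φ₀ and parallel scale k = cos φ₀ / cos φ (so areas are preserved, h·k = 1).
At 45.3°: h = 0.7034, k = 1.422; principal scales a = 1.422, b = 0.7034.
sin(ω/2) = (a − b)/(a + b) = 0.7183/2.125 = 0.3380, so ω = 2 arcsin(0.3380) ≈ 39.5°.

39.5°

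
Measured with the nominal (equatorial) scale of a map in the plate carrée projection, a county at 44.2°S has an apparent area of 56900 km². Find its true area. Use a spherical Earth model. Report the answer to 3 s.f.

Plate carrée maps x = Rλ, y = Rφ. The meridian scale is h = 1 and the parallel scale is k = 1/cos φ = sec φ.
Areal scale = h·k = 1 × sec φ; at 44.2°, h = 1.000, k = 1.395, so h·k = 1.395.
True area = apparent / (areal scale) = 56900 / 1.395 ≈ 40800 km².

40800 km²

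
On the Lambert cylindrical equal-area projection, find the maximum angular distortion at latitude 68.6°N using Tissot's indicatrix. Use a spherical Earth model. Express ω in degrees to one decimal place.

99.8°

The Lambert cylindrical equal-area projection is the cylindrical equal-area projection with its standard parallel at the equator (φ₀ = 0). Cylindrical equal-area (φ₀ = 0°): h = cos φ / cos 0° along meridians, k = cos 0° / cos φ along parallels; h·k = 1.
At 68.6°: h = 0.3649, k = 2.741; principal scales a = 2.741, b = 0.3649.
sin(ω/2) = (a − b)/(a + b) = 2.376/3.106 = 0.7650, so ω = 2 arcsin(0.7650) ≈ 99.8°.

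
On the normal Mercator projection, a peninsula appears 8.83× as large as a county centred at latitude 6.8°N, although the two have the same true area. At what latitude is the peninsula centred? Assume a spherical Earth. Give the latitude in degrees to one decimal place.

For equal true areas on Mercator, apparent areas scale as sec²φ, so the ratio is cos²φ₂ / cos²φ₁.
cos²φ₂ / cos²φ₁ = 8.83  ⇒  cos φ₁ = cos 6.8° / √8.83 = 0.9930/2.972 = 0.3342.
φ₁ = arccos(0.3342) ≈ 70.5°.

70.5°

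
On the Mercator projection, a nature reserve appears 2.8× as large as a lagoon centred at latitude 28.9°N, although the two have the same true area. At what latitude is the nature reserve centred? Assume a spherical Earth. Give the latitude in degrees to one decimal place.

58.5°

Mercator areal scale is sec²φ, so apparent-area ratio = sec²φ₁ / sec²φ₂ = cos²φ₂ / cos²φ₁.
cos²φ₂ / cos²φ₁ = 2.8  ⇒  cos φ₁ = cos 28.9° / √2.8 = 0.8755/1.673 = 0.5232.
φ₁ = arccos(0.5232) ≈ 58.5°.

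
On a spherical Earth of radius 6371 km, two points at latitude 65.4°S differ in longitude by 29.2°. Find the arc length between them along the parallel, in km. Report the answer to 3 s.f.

1350 km

Arc length along a parallel = R cos φ · Δλ (with Δλ in radians).
= 6371 × cos 65.4° × (29.2° × π/180) = 6371 × 0.4163 × 0.5096 ≈ 1350 km.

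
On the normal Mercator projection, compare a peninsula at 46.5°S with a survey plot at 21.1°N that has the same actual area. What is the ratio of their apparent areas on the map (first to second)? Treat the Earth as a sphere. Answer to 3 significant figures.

1.84

On Mercator, area is exaggerated by sec²φ = 1/cos²φ.
At 46.5°: sec²(46.5°) = 1/0.6884² = 2.110.
At 21.1°: sec²(21.1°) = 1/0.9330² = 1.149.
Ratio = 2.110/1.149 = cos²(21.1°)/cos²(46.5°) ≈ 1.84.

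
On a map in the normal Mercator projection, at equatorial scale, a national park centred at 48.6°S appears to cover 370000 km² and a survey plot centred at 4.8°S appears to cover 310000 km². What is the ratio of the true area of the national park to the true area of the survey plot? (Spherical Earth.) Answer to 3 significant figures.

Since Mercator area scale is 1/cos²φ, the true area equals the apparent area multiplied by cos²φ.
True area of national park: 370000 × cos²(48.6°) = 370000 × 0.4373 = 161800 km².
True area of survey plot: 310000 × cos²(4.8°) = 310000 × 0.9930 = 307800 km².
Ratio = 161800 / 307800 ≈ 0.526.

0.526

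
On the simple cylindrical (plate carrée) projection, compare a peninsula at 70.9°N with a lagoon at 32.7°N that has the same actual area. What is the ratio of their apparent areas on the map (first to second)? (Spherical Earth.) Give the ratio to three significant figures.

2.57

In the plate carrée (x = Rλ, y = Rφ), meridians are true-scale (h = 1) and parallels are stretched by k = sec φ.
Areal scale at 70.9°: h·k = 1.000 × 3.056 = 3.056.
Areal scale at 32.7°: h·k = 1.000 × 1.188 = 1.188.
Ratio = 3.056/1.188 ≈ 2.57.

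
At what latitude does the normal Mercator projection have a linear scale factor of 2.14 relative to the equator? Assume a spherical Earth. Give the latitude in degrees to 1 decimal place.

Mercator scale is k = sec φ = 1/cos φ.
1/cos φ = 2.14  ⇒  cos φ = 0.4673  ⇒  φ = arccos(0.4673) ≈ 62.1°.

62.1°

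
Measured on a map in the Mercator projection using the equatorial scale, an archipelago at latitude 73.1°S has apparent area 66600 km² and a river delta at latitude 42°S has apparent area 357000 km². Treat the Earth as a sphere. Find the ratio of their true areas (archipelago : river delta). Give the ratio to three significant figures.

0.0285

Since Mercator area scale is 1/cos²φ, the true area equals the apparent area multiplied by cos²φ.
True area of archipelago: 66600 × cos²(73.1°) = 66600 × 0.08451 = 5628 km².
True area of river delta: 357000 × cos²(42°) = 357000 × 0.5523 = 197200 km².
Ratio = 5628 / 197200 ≈ 0.0285.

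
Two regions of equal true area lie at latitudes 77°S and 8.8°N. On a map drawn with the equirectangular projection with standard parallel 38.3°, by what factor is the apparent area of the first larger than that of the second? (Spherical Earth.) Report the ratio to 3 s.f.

With standard parallel φ₀ = 38.3°, the equirectangular projection gives x = Rλ cos φ₀, y = Rφ, so h = 1 and k = cos 38.3° / cos φ.
Areal scale at 77°: h·k = 1.000 × 3.489 = 3.489.
Areal scale at 8.8°: h·k = 1.000 × 0.7941 = 0.7941.
Ratio = 3.489/0.7941 ≈ 4.39.

4.39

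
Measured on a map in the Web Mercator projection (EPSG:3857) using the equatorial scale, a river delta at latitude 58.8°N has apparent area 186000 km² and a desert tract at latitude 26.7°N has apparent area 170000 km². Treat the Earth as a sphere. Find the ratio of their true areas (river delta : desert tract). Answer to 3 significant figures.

0.368

Since Mercator area scale is 1/cos²φ, the true area equals the apparent area multiplied by cos²φ.
True area of river delta: 186000 × cos²(58.8°) = 186000 × 0.2684 = 49910 km².
True area of desert tract: 170000 × cos²(26.7°) = 170000 × 0.7981 = 135700 km².
Ratio = 49910 / 135700 ≈ 0.368.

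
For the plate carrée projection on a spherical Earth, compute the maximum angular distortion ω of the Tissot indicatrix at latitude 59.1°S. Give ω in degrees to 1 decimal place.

37.5°

For the equirectangular projection with φ₀ = 0 (plate carrée), h = 1 along meridians and k = sec φ along parallels.
At 59.1°: h = 1.000, k = 1.947; principal scales a = 1.947, b = 1.000.
sin(ω/2) = (a − b)/(a + b) = 0.9473/2.947 = 0.3214, so ω = 2 arcsin(0.3214) ≈ 37.5°.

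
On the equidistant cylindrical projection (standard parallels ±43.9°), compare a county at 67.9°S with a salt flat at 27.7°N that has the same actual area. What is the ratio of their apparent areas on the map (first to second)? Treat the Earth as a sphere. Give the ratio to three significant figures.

The equidistant cylindrical projection with φ₀ = 43.9° has h = 1 (meridians true) and k = cos φ₀ / cos φ along parallels.
Areal scale at 67.9°: h·k = 1.000 × 1.915 = 1.915.
Areal scale at 27.7°: h·k = 1.000 × 0.8138 = 0.8138.
Ratio = 1.915/0.8138 ≈ 2.35.

2.35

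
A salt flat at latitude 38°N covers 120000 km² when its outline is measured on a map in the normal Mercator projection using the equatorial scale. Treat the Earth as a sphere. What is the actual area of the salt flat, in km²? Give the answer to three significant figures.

For Mercator, h = k = sec φ (a conformal cylindrical projection has a single point scale, 1/cos φ).
Areal scale = k² = sec²φ = 1/cos²(38°) = 1/0.7880² = 1.610.
True area = apparent / (areal scale) = 120000 / 1.610 ≈ 74500 km².

74500 km²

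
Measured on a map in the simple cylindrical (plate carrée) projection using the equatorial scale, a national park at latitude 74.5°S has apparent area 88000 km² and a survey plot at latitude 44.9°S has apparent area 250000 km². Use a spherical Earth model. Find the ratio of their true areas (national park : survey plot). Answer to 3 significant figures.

0.133

On the plate carrée, areal scale = h·k = 1 × sec φ, so true area = apparent × cos φ.
True area of national park: 88000 × cos(74.5°) = 88000 × 0.2672 = 23520 km².
True area of survey plot: 250000 × cos(44.9°) = 250000 × 0.7083 = 177100 km².
Ratio = 23520 / 177100 ≈ 0.133.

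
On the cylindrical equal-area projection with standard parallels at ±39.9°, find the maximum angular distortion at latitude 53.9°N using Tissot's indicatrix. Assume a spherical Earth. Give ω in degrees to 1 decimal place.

29.9°

For cylindrical equal-area with standard parallel φ₀, h = cos φ / cos φ₀ and k = cos φ₀ / cos φ, so h·k = 1.
At 53.9°: h = 0.7680, k = 1.302; principal scales a = 1.302, b = 0.7680.
sin(ω/2) = (a − b)/(a + b) = 0.5340/2.070 = 0.2580, so ω = 2 arcsin(0.2580) ≈ 29.9°.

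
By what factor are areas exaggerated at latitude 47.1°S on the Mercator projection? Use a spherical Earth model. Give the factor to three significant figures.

For Mercator, h = k = sec φ (a conformal cylindrical projection has a single point scale, 1/cos φ).
Areal scale = k² = sec²φ = 1/cos²(47.1°) = 1/0.6807² = 2.158.

2.16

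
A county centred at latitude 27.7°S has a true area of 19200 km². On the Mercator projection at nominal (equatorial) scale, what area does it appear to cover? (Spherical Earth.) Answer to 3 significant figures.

24500 km²

Mercator is conformal, so the point scale is isotropic: h = k = sec φ = 1/cos φ.
Areal scale = k² = sec²φ = 1/cos²(27.7°) = 1/0.8854² = 1.276.
Apparent area = 19200 × 1.276 ≈ 24500 km².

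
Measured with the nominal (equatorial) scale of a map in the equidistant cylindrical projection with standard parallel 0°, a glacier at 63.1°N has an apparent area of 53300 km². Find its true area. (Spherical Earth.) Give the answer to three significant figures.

For the equirectangular projection with φ₀ = 0 (plate carrée), h = 1 along meridians and k = sec φ along parallels.
Areal scale = h·k = 1 × sec φ; at 63.1°, h = 1.000, k = 2.210, so h·k = 2.210.
True area = apparent / (areal scale) = 53300 / 2.210 ≈ 24100 km².

24100 km²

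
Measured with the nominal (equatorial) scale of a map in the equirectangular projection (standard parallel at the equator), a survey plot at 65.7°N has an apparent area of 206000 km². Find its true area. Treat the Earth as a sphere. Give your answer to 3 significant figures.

84800 km²

For the equirectangular projection with φ₀ = 0 (plate carrée), h = 1 along meridians and k = sec φ along parallels.
Areal scale = h·k = 1 × sec φ; at 65.7°, h = 1.000, k = 2.430, so h·k = 2.430.
True area = apparent / (areal scale) = 206000 / 2.430 ≈ 84800 km².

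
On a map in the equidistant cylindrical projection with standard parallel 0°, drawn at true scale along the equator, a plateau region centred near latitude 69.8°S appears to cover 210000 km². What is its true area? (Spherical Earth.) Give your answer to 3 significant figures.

Plate carrée maps x = Rλ, y = Rφ. The meridian scale is h = 1 and the parallel scale is k = 1/cos φ = sec φ.
Areal scale = h·k = 1 × sec φ; at 69.8°, h = 1.000, k = 2.896, so h·k = 2.896.
True area = apparent / (areal scale) = 210000 / 2.896 ≈ 72500 km².

72500 km²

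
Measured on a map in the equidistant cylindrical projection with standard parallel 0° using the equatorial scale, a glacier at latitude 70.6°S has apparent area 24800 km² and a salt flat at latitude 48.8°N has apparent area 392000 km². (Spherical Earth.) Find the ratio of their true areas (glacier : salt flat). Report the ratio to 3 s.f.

Plate carrée has h = 1 and k = sec φ, giving areal scale sec φ; true area = (apparent area) · cos φ.
True area of glacier: 24800 × cos(70.6°) = 24800 × 0.3322 = 8238 km².
True area of salt flat: 392000 × cos(48.8°) = 392000 × 0.6587 = 258200 km².
Ratio = 8238 / 258200 ≈ 0.0319.

0.0319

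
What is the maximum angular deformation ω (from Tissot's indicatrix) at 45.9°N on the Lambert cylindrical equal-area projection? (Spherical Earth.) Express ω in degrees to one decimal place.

The Lambert cylindrical equal-area projection is the cylindrical equal-area projection with its standard parallel at the equator (φ₀ = 0). A cylindrical equal-area projection with standard parallel φ₀ has meridian scale h = cos φ / cos φ₀ and parallel scale k = cos φ₀ / cos φ (so areas are preserved, h·k = 1).
At 45.9°: h = 0.6959, k = 1.437; principal scales a = 1.437, b = 0.6959.
sin(ω/2) = (a − b)/(a + b) = 0.7410/2.133 = 0.3474, so ω = 2 arcsin(0.3474) ≈ 40.7°.

40.7°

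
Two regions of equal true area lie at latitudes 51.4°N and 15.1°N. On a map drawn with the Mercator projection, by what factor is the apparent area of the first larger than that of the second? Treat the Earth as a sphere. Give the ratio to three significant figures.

2.39

On Mercator, area is exaggerated by sec²φ = 1/cos²φ.
At 51.4°: sec²(51.4°) = 1/0.6239² = 2.569.
At 15.1°: sec²(15.1°) = 1/0.9655² = 1.073.
Ratio = 2.569/1.073 = cos²(15.1°)/cos²(51.4°) ≈ 2.39.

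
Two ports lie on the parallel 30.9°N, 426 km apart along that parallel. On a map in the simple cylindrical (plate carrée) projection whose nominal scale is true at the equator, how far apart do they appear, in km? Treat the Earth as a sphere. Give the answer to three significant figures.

In the plate carrée (x = Rλ, y = Rφ), meridians are true-scale (h = 1) and parallels are stretched by k = sec φ.
Along the parallel, k = sec 30.9° = 1/0.8581 = 1.165.
Map distance = 426 × 1.165 ≈ 496 km.

496 km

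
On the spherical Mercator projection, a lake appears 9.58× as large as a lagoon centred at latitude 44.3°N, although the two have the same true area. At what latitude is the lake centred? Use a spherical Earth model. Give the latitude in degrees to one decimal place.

For equal true areas on Mercator, apparent areas scale as sec²φ, so the ratio is cos²φ₂ / cos²φ₁.
cos²φ₂ / cos²φ₁ = 9.58  ⇒  cos φ₁ = cos 44.3° / √9.58 = 0.7157/3.095 = 0.2312.
φ₁ = arccos(0.2312) ≈ 76.6°.

76.6°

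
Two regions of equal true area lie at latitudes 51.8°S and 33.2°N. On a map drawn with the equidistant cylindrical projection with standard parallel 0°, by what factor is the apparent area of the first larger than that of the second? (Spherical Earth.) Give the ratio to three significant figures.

1.35

For the equirectangular projection with φ₀ = 0 (plate carrée), h = 1 along meridians and k = sec φ along parallels.
Areal scale at 51.8°: h·k = 1.000 × 1.617 = 1.617.
Areal scale at 33.2°: h·k = 1.000 × 1.195 = 1.195.
Ratio = 1.617/1.195 ≈ 1.35.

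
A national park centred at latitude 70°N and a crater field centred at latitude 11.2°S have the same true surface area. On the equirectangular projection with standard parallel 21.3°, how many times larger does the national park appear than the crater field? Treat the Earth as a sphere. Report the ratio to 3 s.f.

2.87

With standard parallel φ₀ = 21.3°, the equirectangular projection gives x = Rλ cos φ₀, y = Rφ, so h = 1 and k = cos 21.3° / cos φ.
Areal scale at 70°: h·k = 1.000 × 2.724 = 2.724.
Areal scale at 11.2°: h·k = 1.000 × 0.9498 = 0.9498.
Ratio = 2.724/0.9498 ≈ 2.87.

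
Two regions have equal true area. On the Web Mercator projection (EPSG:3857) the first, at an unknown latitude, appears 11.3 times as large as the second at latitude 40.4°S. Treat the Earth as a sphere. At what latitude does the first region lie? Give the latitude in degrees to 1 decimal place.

76.9°

For equal true areas on Mercator, apparent areas scale as sec²φ, so the ratio is cos²φ₂ / cos²φ₁.
cos²φ₂ / cos²φ₁ = 11.3  ⇒  cos φ₁ = cos 40.4° / √11.3 = 0.7615/3.362 = 0.2265.
φ₁ = arccos(0.2265) ≈ 76.9°.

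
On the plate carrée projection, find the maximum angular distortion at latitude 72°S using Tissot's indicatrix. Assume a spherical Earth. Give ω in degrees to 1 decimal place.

In the plate carrée (x = Rλ, y = Rφ), meridians are true-scale (h = 1) and parallels are stretched by k = sec φ.
At 72°: h = 1.000, k = 3.236; principal scales a = 3.236, b = 1.000.
sin(ω/2) = (a − b)/(a + b) = 2.236/4.236 = 0.5279, so ω = 2 arcsin(0.5279) ≈ 63.7°.

63.7°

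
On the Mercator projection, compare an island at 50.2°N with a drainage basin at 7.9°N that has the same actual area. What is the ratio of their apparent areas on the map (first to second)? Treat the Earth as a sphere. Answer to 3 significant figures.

Mercator areal scale is sec²φ.
At 50.2°: sec²(50.2°) = 1/0.6401² = 2.441.
At 7.9°: sec²(7.9°) = 1/0.9905² = 1.019.
Ratio = 2.441/1.019 = cos²(7.9°)/cos²(50.2°) ≈ 2.39.

2.39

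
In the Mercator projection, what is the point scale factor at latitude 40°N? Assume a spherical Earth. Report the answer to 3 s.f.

The Mercator projection is conformal; its linear scale factor is the same in every direction and equals sec φ = 1/cos φ.
k = 1/cos 40° = 1/0.7660 = 1.305.

1.31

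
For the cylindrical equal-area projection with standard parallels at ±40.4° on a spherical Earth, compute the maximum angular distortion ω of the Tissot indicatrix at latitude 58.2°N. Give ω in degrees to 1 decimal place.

41.3°

Cylindrical equal-area (φ₀ = 40.4°): h = cos φ / cos 40.4° along meridians, k = cos 40.4° / cos φ along parallels; h·k = 1.
At 58.2°: h = 0.6920, k = 1.445; principal scales a = 1.445, b = 0.6920.
sin(ω/2) = (a − b)/(a + b) = 0.7532/2.137 = 0.3524, so ω = 2 arcsin(0.3524) ≈ 41.3°.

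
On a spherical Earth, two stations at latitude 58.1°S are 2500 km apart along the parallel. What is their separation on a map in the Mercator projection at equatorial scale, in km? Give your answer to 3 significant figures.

Mercator is conformal, so the point scale is isotropic: h = k = sec φ = 1/cos φ.
Along the parallel, k = sec 58.1° = 1/0.5284 = 1.892.
Map distance = 2500 × 1.892 ≈ 4730 km.

4730 km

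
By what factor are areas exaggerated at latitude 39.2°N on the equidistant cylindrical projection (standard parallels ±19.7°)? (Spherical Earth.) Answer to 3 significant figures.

With standard parallel φ₀ = 19.7°, the equirectangular projection gives x = Rλ cos φ₀, y = Rφ, so h = 1 and k = cos 19.7° / cos φ.
Areal scale = h·k = 1 × cos φ₀ / cos φ; at 39.2°, h = 1.000, k = 1.215, so h·k = 1.215.

1.21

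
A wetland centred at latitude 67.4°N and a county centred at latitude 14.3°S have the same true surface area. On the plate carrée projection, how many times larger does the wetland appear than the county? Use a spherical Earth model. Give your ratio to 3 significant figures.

For the equirectangular projection with φ₀ = 0 (plate carrée), h = 1 along meridians and k = sec φ along parallels.
Areal scale at 67.4°: h·k = 1.000 × 2.602 = 2.602.
Areal scale at 14.3°: h·k = 1.000 × 1.032 = 1.032.
Ratio = 2.602/1.032 ≈ 2.52.

2.52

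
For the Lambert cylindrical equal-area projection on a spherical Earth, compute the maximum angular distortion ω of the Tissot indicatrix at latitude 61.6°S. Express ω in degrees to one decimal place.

78.3°

The Lambert cylindrical equal-area projection is the cylindrical equal-area projection with its standard parallel at the equator (φ₀ = 0). For cylindrical equal-area with standard parallel φ₀, h = cos φ / cos φ₀ and k = cos φ₀ / cos φ, so h·k = 1.
At 61.6°: h = 0.4756, k = 2.103; principal scales a = 2.103, b = 0.4756.
sin(ω/2) = (a − b)/(a + b) = 1.627/2.578 = 0.6310, so ω = 2 arcsin(0.6310) ≈ 78.3°.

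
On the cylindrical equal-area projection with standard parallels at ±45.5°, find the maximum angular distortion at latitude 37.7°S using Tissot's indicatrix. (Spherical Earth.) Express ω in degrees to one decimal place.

13.9°

Cylindrical equal-area (φ₀ = 45.5°): h = cos φ / cos 45.5° along meridians, k = cos 45.5° / cos φ along parallels; h·k = 1.
At 37.7°: h = 1.129, k = 0.8859; principal scales a = 1.129, b = 0.8859.
sin(ω/2) = (a − b)/(a + b) = 0.2430/2.015 = 0.1206, so ω = 2 arcsin(0.1206) ≈ 13.9°.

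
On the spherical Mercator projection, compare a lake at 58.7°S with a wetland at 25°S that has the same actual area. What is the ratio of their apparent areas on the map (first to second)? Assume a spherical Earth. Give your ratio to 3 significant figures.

Mercator areal scale is sec²φ.
At 58.7°: sec²(58.7°) = 1/0.5195² = 3.705.
At 25°: sec²(25°) = 1/0.9063² = 1.217.
Ratio = 3.705/1.217 = cos²(25°)/cos²(58.7°) ≈ 3.04.

3.04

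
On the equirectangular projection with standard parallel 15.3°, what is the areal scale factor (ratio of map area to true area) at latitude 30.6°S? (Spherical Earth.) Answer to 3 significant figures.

In the equirectangular projection with standard parallel φ₀ = 15.3° (x = Rλ cos φ₀, y = Rφ), meridians are true-scale (h = 1) and the parallel scale is k = cos φ₀ / cos φ.
Areal scale = h·k = 1 × cos φ₀ / cos φ; at 30.6°, h = 1.000, k = 1.121, so h·k = 1.121.

1.12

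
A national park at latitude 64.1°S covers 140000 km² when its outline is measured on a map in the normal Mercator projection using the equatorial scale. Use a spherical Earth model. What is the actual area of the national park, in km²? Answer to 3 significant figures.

For Mercator, h = k = sec φ (a conformal cylindrical projection has a single point scale, 1/cos φ).
Areal scale = k² = sec²φ = 1/cos²(64.1°) = 1/0.4368² = 5.241.
True area = apparent / (areal scale) = 140000 / 5.241 ≈ 26700 km².

26700 km²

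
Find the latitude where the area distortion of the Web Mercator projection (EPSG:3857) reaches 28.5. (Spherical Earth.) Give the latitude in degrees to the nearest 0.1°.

Mercator areal scale is sec²φ.
sec²φ = 28.5  ⇒  cos²φ = 0.03509  ⇒  cos φ = 0.1873.
φ = arccos(0.1873) ≈ 79.2°.

79.2°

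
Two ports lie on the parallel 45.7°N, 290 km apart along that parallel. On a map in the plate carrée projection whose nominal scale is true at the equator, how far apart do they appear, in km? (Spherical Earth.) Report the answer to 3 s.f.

415 km

Plate carrée maps x = Rλ, y = Rφ. The meridian scale is h = 1 and the parallel scale is k = 1/cos φ = sec φ.
Along the parallel, k = sec 45.7° = 1/0.6984 = 1.432.
Map distance = 290 × 1.432 ≈ 415 km.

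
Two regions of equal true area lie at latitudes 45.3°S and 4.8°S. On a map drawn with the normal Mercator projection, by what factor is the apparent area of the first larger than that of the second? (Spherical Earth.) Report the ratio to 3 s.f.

2.01

On Mercator, area is exaggerated by sec²φ = 1/cos²φ.
At 45.3°: sec²(45.3°) = 1/0.7034² = 2.021.
At 4.8°: sec²(4.8°) = 1/0.9965² = 1.007.
Ratio = 2.021/1.007 = cos²(4.8°)/cos²(45.3°) ≈ 2.01.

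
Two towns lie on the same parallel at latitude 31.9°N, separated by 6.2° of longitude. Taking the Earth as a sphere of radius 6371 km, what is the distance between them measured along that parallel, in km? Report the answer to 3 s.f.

585 km

Arc length along a parallel = R cos φ · Δλ (with Δλ in radians).
= 6371 × cos 31.9° × (6.2° × π/180) = 6371 × 0.8490 × 0.1082 ≈ 585 km.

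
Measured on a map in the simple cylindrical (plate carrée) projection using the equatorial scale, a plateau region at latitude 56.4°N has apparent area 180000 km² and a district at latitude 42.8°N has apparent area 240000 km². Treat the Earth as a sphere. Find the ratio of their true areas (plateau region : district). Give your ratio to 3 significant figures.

0.566

Plate carrée has h = 1 and k = sec φ, giving areal scale sec φ; true area = (apparent area) · cos φ.
True area of plateau region: 180000 × cos(56.4°) = 180000 × 0.5534 = 99610 km².
True area of district: 240000 × cos(42.8°) = 240000 × 0.7337 = 176100 km².
Ratio = 99610 / 176100 ≈ 0.566.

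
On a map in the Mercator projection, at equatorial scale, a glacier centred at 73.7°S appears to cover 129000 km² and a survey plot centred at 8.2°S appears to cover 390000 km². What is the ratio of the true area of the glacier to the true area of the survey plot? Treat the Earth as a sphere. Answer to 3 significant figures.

Since Mercator area scale is 1/cos²φ, the true area equals the apparent area multiplied by cos²φ.
True area of glacier: 129000 × cos²(73.7°) = 129000 × 0.07877 = 10160 km².
True area of survey plot: 390000 × cos²(8.2°) = 390000 × 0.9797 = 382100 km².
Ratio = 10160 / 382100 ≈ 0.0266.

0.0266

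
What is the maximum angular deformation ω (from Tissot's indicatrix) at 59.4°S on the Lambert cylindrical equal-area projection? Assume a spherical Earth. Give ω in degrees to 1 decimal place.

The Lambert cylindrical equal-area projection is the cylindrical equal-area projection with its standard parallel at the equator (φ₀ = 0). For cylindrical equal-area with standard parallel φ₀, h = cos φ / cos φ₀ and k = cos φ₀ / cos φ, so h·k = 1.
At 59.4°: h = 0.5090, k = 1.964; principal scales a = 1.964, b = 0.5090.
sin(ω/2) = (a − b)/(a + b) = 1.455/2.474 = 0.5884, so ω = 2 arcsin(0.5884) ≈ 72.1°.

72.1°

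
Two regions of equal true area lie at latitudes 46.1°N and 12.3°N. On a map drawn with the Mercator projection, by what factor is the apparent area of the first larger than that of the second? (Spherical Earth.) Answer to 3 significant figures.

Mercator areal scale is sec²φ.
At 46.1°: sec²(46.1°) = 1/0.6934² = 2.080.
At 12.3°: sec²(12.3°) = 1/0.9770² = 1.048.
Ratio = 2.080/1.048 = cos²(12.3°)/cos²(46.1°) ≈ 1.99.

1.99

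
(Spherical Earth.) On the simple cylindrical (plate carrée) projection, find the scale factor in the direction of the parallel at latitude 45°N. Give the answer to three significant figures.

1.41

In the plate carrée (x = Rλ, y = Rφ), meridians are true-scale (h = 1) and parallels are stretched by k = sec φ.
k = 1/cos 45° = 1/0.7071 = 1.414.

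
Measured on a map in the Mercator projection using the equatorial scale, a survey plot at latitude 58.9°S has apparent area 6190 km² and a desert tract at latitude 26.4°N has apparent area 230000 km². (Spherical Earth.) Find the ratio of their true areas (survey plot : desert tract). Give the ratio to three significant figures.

Mercator's areal exaggeration is sec²φ; hence true area = (apparent area) · cos²φ.
True area of survey plot: 6190 × cos²(58.9°) = 6190 × 0.2668 = 1652 km².
True area of desert tract: 230000 × cos²(26.4°) = 230000 × 0.8023 = 184500 km².
Ratio = 1652 / 184500 ≈ 0.00895.

0.00895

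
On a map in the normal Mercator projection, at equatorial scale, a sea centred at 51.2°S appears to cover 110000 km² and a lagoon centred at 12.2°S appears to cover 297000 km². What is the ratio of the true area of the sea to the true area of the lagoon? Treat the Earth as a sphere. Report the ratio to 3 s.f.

Mercator's areal exaggeration is sec²φ; hence true area = (apparent area) · cos²φ.
True area of sea: 110000 × cos²(51.2°) = 110000 × 0.3926 = 43190 km².
True area of lagoon: 297000 × cos²(12.2°) = 297000 × 0.9553 = 283700 km².
Ratio = 43190 / 283700 ≈ 0.152.

0.152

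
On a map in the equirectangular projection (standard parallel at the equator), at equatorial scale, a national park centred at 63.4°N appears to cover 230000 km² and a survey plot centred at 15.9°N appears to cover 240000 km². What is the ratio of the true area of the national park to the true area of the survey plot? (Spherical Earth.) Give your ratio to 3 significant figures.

On the plate carrée, areal scale = h·k = 1 × sec φ, so true area = apparent × cos φ.
True area of national park: 230000 × cos(63.4°) = 230000 × 0.4478 = 103000 km².
True area of survey plot: 240000 × cos(15.9°) = 240000 × 0.9617 = 230800 km².
Ratio = 103000 / 230800 ≈ 0.446.

0.446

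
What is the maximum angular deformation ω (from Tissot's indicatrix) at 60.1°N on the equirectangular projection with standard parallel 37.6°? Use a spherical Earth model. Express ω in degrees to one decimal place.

26.3°

In the equirectangular projection with standard parallel φ₀ = 37.6° (x = Rλ cos φ₀, y = Rφ), meridians are true-scale (h = 1) and the parallel scale is k = cos φ₀ / cos φ.
At 60.1°: h = 1.000, k = 1.589; principal scales a = 1.589, b = 1.000.
sin(ω/2) = (a − b)/(a + b) = 0.5894/2.589 = 0.2276, so ω = 2 arcsin(0.2276) ≈ 26.3°.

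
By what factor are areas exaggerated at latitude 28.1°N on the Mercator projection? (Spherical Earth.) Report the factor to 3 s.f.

Mercator is conformal, so the point scale is isotropic: h = k = sec φ = 1/cos φ.
Areal scale = k² = sec²φ = 1/cos²(28.1°) = 1/0.8821² = 1.285.

1.29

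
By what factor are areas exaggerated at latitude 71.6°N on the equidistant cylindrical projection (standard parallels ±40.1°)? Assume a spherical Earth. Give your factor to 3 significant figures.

The equidistant cylindrical projection with φ₀ = 40.1° has h = 1 (meridians true) and k = cos φ₀ / cos φ along parallels.
Areal scale = h·k = 1 × cos φ₀ / cos φ; at 71.6°, h = 1.000, k = 2.423, so h·k = 2.423.

2.42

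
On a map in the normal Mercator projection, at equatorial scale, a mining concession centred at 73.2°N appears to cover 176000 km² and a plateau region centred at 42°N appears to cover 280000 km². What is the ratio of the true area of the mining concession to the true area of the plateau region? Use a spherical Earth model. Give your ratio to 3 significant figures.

0.0951

On Mercator the areal scale is sec²φ, so true area = apparent × cos²φ.
True area of mining concession: 176000 × cos²(73.2°) = 176000 × 0.08354 = 14700 km².
True area of plateau region: 280000 × cos²(42°) = 280000 × 0.5523 = 154600 km².
Ratio = 14700 / 154600 ≈ 0.0951.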